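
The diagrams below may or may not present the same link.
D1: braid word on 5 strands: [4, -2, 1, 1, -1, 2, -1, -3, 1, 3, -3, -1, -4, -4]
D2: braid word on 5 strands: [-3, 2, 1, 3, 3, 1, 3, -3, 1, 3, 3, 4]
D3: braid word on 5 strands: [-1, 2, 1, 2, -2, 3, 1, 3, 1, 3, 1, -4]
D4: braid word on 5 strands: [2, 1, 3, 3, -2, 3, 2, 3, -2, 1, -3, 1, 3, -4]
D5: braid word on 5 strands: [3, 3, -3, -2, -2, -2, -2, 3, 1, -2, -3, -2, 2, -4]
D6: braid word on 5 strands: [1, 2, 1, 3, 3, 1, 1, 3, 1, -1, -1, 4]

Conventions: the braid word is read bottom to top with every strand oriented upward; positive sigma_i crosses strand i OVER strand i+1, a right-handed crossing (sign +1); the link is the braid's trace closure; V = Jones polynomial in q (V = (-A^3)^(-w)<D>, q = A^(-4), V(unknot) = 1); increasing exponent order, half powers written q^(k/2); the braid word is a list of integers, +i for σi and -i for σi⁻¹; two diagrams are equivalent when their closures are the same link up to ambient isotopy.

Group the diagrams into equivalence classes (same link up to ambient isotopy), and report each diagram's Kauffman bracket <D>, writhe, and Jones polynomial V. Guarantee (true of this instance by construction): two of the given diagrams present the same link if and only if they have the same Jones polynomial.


equivalence classes: {D1} | {D2, D3, D4, D6} | {D5}
D1 (bracket A^-6; 14 crossings at w = -2): V = 1
V(D2) = q^2 + 2q^4 - 2q^5 + q^6 - 2q^7 + q^8  [12 crossings, <D> = A^-8 - 2A^-4 + 1 - 2A^4 + 2A^8 + A^16, w = +8]
V(D3) = q^2 + 2q^4 - 2q^5 + q^6 - 2q^7 + q^8  (w +6, c 12, <D> = A^-14 - 2A^-10 + A^-6 - 2A^-2 + 2A^2 + A^10)
V(D4) = q^2 + 2q^4 - 2q^5 + q^6 - 2q^7 + q^8  [14 crossings, <D> = A^-14 - 2A^-10 + A^-6 - 2A^-2 + 2A^2 + A^10, w = +6]
D5 (bracket A^-4 + A^4 - A^8 + A^12 - A^16; 14 crossings at w = -4): V = -q^-7 + q^-6 - q^-5 + q^-4 + q^-2
V(D6) = q^2 + 2q^4 - 2q^5 + q^6 - 2q^7 + q^8  [12 crossings, <D> = A^-8 - 2A^-4 + 1 - 2A^4 + 2A^8 + A^16, w = +8]
key observation: 3 values of V(q) split the 6 diagrams


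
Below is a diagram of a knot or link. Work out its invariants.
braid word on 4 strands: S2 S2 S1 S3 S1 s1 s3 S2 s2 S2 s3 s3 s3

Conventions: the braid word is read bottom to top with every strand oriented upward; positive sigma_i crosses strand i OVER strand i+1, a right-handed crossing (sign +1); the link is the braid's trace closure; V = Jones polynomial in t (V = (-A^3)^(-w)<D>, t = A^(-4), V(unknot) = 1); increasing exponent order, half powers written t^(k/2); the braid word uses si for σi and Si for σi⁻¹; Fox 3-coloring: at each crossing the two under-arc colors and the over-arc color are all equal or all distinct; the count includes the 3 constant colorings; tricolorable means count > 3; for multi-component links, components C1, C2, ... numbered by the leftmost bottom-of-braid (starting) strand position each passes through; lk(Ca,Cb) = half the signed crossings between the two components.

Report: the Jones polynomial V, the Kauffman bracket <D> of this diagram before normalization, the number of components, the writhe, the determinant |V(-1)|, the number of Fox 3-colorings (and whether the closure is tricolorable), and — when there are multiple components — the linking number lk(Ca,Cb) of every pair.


V = -t^-3 + t^-2 - t^-1 + 3 - t + t^2 - t^3
<D> = A^-15 - A^-11 + A^-7 - 3A^-3 + A - A^5 + A^9 (w = -1)
1 component over 13 crossings, w = -1
27 Fox colorings among 3^13, |V(-1)| = 9: tricolorable
why: the span of V is 6, forcing >= 6 crossings in any diagram


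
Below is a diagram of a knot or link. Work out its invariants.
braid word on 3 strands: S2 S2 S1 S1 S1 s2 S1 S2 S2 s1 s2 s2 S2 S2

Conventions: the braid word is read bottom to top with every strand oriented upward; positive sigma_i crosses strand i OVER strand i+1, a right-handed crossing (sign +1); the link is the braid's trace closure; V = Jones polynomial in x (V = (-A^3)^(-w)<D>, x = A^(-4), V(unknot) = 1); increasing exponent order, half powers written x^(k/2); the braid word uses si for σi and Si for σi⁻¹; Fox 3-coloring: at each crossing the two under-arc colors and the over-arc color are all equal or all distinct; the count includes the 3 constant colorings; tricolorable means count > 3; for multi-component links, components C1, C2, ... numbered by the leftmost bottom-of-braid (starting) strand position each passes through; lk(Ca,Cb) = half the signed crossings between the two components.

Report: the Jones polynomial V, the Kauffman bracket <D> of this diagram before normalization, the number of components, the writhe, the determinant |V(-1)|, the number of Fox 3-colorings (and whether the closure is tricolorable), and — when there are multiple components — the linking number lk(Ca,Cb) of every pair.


Jones polynomial: V(x) = x^-10 - 3x^-9 + 5x^-8 - 7x^-7 + 7x^-6 - 7x^-5 + 6x^-4 - 3x^-3 + 2x^-2
<D> = 2A^-10 - 3A^-6 + 6A^-2 - 7A^2 + 7A^6 - 7A^10 + 5A^14 - 3A^18 + A^22; writhe -6
components 1, writhe -6 (14 crossings)
3-colorings: 3 of 3^14, det 41 — not tricolorable
note: the span of V is 8, forcing >= 8 crossings in any diagram


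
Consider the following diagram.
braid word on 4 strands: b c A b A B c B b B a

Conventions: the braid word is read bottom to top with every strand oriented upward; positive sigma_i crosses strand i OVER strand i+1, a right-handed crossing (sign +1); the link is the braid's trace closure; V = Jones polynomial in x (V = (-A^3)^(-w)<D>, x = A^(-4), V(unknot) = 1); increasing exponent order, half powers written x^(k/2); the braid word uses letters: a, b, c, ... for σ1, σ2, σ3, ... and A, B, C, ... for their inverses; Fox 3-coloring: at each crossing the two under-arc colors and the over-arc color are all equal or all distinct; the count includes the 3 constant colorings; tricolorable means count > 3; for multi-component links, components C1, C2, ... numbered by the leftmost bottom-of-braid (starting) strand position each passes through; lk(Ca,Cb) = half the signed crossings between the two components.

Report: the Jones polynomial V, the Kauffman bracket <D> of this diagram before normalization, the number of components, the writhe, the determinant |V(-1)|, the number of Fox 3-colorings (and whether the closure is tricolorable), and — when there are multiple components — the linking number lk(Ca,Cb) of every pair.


V = -x^-3 + 2x^-2 - 2x^-1 + 3 - 2x + 2x^2 - x^3
<D> = A^-9 - 2A^-5 + 2A^-1 - 3A^3 + 2A^7 - 2A^11 + A^15 (w = +1)
1 component over 11 crossings, w = +1
3 Fox colorings among 3^11, |V(-1)| = 13: not tricolorable
why: V is palindromic (span 6, det 13): x -> 1/x fixes it; necessary, not sufficient, for amphichirality


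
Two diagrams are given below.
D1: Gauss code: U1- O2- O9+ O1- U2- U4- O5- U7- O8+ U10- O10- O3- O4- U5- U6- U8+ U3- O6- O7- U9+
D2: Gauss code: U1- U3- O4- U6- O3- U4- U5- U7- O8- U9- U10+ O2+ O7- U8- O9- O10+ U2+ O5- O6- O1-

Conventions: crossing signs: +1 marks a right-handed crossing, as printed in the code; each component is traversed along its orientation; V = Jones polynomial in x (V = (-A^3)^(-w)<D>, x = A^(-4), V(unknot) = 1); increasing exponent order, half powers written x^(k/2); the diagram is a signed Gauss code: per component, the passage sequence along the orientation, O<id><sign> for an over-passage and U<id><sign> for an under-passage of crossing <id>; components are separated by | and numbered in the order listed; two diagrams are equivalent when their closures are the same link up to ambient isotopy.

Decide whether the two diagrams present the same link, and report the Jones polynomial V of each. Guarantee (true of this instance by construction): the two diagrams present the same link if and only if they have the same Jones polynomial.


equivalent: yes
V(D1) = -x^-4 + x^-3 + x^-1  (w -6, c 10, <D> = A^-14 + A^-6 - A^-2)
D2 (bracket A^-14 + A^-6 - A^-2; 10 crossings at w = -6): V = -x^-4 + x^-3 + x^-1
why: one V(x) for all 2 diagrams — one class (guaranteed)


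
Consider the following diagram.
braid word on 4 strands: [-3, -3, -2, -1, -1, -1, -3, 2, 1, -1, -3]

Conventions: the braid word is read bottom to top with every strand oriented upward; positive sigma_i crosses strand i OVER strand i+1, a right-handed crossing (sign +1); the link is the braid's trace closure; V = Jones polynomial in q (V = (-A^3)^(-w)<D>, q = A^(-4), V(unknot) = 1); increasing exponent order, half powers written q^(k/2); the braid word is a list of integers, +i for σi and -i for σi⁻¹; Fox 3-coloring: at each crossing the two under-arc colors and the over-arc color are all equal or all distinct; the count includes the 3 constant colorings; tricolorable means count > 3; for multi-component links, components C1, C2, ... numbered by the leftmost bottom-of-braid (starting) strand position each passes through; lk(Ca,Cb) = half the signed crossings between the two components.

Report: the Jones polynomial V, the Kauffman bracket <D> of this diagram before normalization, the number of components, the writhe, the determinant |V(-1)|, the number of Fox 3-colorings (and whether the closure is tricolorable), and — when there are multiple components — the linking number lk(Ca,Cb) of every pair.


V = q^-8 - 2q^-7 + q^-6 - 2q^-5 + 2q^-4 + q^-2
<D> = -A^-13 - 2A^-5 + 2A^-1 - A^3 + 2A^7 - A^11 (w = -7)
1 component over 11 crossings, w = -7
27 Fox colorings among 3^11, |V(-1)| = 9: tricolorable
why: |V(-1)| = 9: so tricolorable, since 3 divides 9


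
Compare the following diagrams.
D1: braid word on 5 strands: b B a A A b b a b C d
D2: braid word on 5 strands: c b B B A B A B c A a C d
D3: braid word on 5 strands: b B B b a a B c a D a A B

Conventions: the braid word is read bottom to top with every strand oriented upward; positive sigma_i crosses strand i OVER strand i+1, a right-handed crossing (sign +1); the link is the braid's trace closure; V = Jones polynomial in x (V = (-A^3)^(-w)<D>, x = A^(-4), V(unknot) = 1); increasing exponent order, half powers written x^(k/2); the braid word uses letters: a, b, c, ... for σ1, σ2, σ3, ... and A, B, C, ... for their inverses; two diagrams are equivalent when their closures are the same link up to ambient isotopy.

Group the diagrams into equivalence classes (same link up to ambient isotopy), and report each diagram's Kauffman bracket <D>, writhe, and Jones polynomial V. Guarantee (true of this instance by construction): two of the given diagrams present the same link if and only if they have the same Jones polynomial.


classes: {D1} | {D2} | {D3}
V(D1) = -x^(1/2) - x^(5/2)  [11 crossings, <D> = A^-1 + A^7, w = +3]
V(D2) = -x^(-11/2) + x^(-9/2) - x^(-7/2) - x^(-3/2)  [13 crossings, <D> = A^-3 + A^5 - A^9 + A^13, w = -3]
V(D3) = -x^(-3/2) + x^(-1/2) - 2x^(1/2) + x^(3/2) - 2x^(5/2) + x^(7/2)  [13 crossings, <D> = -A^-11 + 2A^-7 - A^-3 + 2A - A^5 + A^9, w = +1]
note: 3 values of V(x) split the 3 diagrams


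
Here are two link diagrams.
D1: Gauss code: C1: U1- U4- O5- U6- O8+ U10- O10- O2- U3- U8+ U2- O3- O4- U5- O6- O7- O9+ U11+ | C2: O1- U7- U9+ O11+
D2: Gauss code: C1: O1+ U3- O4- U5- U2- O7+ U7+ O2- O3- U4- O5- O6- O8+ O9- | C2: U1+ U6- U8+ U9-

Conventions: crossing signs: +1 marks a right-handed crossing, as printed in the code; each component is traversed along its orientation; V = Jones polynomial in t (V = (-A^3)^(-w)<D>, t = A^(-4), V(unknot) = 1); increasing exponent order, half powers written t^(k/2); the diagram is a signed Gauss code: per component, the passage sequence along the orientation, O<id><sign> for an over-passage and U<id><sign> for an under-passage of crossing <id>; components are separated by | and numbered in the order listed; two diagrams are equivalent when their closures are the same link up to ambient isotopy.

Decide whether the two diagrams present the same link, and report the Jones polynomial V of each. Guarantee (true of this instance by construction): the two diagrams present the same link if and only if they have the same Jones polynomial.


equivalent: yes
D1 (bracket A^-13 + A^-9 + A^-5 - A^3; 11 crossings at w = -5): V = t^(-9/2) - t^(-5/2) - t^(-3/2) - t^(-1/2)
V(D2) = t^(-9/2) - t^(-5/2) - t^(-3/2) - t^(-1/2)  (w -3, c 9, <D> = A^-7 + A^-3 + A - A^9)
key observation: one V(t) for all 2 diagrams — one class (guaranteed)


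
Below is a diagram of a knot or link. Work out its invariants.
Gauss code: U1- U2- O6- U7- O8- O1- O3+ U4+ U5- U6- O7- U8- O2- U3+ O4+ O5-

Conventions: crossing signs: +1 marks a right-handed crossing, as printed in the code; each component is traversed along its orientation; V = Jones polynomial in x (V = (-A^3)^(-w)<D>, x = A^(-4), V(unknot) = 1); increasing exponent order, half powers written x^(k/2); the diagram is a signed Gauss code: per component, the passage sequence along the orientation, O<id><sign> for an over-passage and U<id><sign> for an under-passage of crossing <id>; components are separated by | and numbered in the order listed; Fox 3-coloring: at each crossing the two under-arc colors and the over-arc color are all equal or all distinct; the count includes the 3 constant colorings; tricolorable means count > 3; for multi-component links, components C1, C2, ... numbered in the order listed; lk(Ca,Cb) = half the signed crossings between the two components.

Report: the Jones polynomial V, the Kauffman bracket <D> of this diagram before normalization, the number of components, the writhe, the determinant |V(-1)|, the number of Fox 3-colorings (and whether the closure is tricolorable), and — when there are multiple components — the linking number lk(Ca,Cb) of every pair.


V = -x^-4 + x^-3 + x^-1
<D> = A^-8 + 1 - A^4 (w = -4)
1 component over 8 crossings, w = -4
9 Fox colorings among 3^8, |V(-1)| = 3: tricolorable
why: |V(-1)| = 3: so tricolorable, since 3 divides 3


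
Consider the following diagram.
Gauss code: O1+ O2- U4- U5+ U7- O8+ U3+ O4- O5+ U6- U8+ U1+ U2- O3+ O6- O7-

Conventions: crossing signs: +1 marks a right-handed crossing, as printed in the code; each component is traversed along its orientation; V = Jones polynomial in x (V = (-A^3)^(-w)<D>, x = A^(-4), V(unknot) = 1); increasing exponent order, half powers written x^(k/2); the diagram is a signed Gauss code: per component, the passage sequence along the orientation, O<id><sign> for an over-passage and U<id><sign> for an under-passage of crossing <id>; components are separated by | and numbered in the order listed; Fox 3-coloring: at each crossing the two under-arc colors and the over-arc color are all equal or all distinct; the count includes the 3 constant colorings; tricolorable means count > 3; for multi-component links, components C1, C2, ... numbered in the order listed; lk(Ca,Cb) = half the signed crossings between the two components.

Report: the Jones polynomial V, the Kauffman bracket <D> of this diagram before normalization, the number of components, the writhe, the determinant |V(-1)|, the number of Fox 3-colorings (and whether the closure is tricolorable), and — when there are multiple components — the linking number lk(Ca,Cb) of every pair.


V = 1
<D> = 1 (w = 0)
1 component over 8 crossings, w = 0
3 Fox colorings among 3^8, |V(-1)| = 1: not tricolorable
why: w = 0 (over 8 crossings) is diagram-only; (-A^3)^(0) removes it from V


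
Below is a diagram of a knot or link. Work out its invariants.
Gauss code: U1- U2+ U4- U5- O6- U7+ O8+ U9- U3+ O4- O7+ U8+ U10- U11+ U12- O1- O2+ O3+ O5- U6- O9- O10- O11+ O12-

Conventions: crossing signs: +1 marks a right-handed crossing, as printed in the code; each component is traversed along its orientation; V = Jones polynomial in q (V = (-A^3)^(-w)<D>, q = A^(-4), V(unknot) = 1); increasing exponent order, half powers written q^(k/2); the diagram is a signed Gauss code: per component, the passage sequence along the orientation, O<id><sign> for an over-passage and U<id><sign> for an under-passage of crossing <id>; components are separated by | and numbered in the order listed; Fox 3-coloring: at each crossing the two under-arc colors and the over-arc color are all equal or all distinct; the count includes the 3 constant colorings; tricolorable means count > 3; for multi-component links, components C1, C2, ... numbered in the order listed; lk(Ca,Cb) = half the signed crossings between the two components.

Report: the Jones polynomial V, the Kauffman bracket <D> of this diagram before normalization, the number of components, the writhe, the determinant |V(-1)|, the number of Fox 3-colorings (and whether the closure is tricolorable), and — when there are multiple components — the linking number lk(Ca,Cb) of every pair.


V(q) = -q^-5 + q^-4 - q^-3 + 2q^-2 - q^-1 + 2 - q
bracket: -A^-10 + 2A^-6 - A^-2 + 2A^2 - A^6 + A^10 - A^14, w = -2
1 component, writhe -2, over 12 crossings
det 9, colorings 9 of 3^12 — tricolorable
observation: w = -2 shifts under R1 moves; the (-A^3)^(2) factor cancels that in V


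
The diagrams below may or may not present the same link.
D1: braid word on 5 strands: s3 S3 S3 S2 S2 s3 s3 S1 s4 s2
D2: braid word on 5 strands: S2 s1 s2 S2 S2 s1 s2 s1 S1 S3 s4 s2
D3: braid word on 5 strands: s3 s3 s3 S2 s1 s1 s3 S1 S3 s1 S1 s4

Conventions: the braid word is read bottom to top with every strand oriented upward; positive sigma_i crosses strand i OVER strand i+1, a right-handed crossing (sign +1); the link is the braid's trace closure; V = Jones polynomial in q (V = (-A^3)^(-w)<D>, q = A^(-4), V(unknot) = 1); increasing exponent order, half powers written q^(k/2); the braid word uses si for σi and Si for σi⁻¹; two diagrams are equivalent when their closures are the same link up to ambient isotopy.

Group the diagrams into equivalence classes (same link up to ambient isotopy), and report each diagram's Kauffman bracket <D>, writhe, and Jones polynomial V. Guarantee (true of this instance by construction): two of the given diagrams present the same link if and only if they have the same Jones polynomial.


grouping into links: {D1} | {D2} | {D3}
V(D1) = q^-2 - q^-1 + 1 - q + q^2  (w 0, c 10, <D> = A^-8 - A^-4 + 1 - A^4 + A^8)
V(D2) = 1  (w +2, c 12, <D> = A^6)
V(D3) = q + q^3 - q^4  (w +4, c 12, <D> = -A^-4 + 1 + A^8)
key observation: V(q) takes 3 values over 3 diagrams, fixing the grouping


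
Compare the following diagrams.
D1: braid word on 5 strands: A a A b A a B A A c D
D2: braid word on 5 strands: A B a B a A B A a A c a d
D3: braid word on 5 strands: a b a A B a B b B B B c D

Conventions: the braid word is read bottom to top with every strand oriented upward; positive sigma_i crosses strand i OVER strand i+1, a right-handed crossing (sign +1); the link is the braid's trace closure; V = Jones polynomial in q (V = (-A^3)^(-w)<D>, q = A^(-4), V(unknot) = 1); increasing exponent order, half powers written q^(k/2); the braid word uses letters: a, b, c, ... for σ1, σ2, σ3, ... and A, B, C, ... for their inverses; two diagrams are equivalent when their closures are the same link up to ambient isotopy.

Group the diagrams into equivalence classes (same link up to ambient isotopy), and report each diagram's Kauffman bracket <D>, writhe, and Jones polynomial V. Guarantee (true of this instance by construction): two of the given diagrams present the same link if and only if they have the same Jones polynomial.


classes: {D1} | {D2} | {D3}
V(D1) = q^(-9/2) - q^(-5/2) - q^(-3/2) - q^(-1/2)  [11 crossings, <D> = A^-7 + A^-3 + A - A^9, w = -3]
V(D2) = -q^(-5/2) - q^(-1/2)  [13 crossings, <D> = A^-1 + A^7, w = -1]
D3 (bracket A^-9 + 2A^-1 - A^3 + A^7 - A^11; 13 crossings at w = -1): V = q^(-7/2) - q^(-5/2) + q^(-3/2) - 2q^(-1/2) - q^(3/2)
note: comparing 3 Jones polynomials yields 3 groups


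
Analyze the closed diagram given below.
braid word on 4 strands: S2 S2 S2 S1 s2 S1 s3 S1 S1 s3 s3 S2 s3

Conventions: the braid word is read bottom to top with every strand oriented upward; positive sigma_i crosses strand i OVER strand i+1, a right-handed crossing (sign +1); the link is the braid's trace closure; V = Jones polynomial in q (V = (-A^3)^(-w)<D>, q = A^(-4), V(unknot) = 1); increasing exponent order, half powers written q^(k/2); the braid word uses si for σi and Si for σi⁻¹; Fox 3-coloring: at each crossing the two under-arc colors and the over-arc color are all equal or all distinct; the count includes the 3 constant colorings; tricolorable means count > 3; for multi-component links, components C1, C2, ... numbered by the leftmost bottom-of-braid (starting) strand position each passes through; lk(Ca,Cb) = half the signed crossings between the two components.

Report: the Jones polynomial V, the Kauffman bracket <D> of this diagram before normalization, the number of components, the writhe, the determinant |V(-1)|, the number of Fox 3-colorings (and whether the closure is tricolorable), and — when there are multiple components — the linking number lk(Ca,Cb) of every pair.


V = q^-9 - 3q^-8 + 7q^-7 - 12q^-6 + 17q^-5 - 22q^-4 + 23q^-3 - 21q^-2 + 18q^-1 - 12 + 7q - 3q^2 + q^3
<D> = -A^-21 + 3A^-17 - 7A^-13 + 12A^-9 - 18A^-5 + 21A^-1 - 23A^3 + 22A^7 - 17A^11 + 12A^15 - 7A^19 + 3A^23 - A^27 (w = -3)
1 component over 13 crossings, w = -3
9 Fox colorings among 3^13, |V(-1)| = 147: tricolorable
why: w = -3 shifts under R1 moves; the (-A^3)^(3) factor cancels that in V


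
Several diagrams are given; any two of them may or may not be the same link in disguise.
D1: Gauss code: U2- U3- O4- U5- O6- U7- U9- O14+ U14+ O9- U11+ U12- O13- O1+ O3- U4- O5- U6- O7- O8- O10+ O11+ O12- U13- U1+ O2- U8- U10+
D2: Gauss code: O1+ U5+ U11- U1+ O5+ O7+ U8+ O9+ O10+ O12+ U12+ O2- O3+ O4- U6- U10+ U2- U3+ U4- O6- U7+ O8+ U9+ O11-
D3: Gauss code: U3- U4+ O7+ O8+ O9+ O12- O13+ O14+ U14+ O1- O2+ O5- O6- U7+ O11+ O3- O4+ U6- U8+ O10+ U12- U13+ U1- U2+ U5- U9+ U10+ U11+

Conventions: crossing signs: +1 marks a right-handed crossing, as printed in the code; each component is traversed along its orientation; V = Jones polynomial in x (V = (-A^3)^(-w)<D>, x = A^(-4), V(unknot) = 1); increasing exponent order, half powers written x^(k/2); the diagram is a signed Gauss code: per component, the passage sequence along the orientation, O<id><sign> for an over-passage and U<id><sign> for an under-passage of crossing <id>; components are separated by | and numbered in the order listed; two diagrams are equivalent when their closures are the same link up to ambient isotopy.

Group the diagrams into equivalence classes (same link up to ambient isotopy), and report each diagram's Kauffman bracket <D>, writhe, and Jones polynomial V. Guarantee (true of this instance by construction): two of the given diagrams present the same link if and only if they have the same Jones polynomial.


equivalence classes: {D1} | {D2} | {D3}
D1 (bracket A^-10 + A^-2 - A^2 + A^6 - A^10; 14 crossings at w = -6): V = -x^-7 + x^-6 - x^-5 + x^-4 + x^-2
V(D2) = x + x^3 - x^4  (w +4, c 12, <D> = -A^-4 + 1 + A^8)
V(D3) = 1  (w +4, c 14, <D> = A^12)
observation: 3 values of V(x) split the 3 diagrams


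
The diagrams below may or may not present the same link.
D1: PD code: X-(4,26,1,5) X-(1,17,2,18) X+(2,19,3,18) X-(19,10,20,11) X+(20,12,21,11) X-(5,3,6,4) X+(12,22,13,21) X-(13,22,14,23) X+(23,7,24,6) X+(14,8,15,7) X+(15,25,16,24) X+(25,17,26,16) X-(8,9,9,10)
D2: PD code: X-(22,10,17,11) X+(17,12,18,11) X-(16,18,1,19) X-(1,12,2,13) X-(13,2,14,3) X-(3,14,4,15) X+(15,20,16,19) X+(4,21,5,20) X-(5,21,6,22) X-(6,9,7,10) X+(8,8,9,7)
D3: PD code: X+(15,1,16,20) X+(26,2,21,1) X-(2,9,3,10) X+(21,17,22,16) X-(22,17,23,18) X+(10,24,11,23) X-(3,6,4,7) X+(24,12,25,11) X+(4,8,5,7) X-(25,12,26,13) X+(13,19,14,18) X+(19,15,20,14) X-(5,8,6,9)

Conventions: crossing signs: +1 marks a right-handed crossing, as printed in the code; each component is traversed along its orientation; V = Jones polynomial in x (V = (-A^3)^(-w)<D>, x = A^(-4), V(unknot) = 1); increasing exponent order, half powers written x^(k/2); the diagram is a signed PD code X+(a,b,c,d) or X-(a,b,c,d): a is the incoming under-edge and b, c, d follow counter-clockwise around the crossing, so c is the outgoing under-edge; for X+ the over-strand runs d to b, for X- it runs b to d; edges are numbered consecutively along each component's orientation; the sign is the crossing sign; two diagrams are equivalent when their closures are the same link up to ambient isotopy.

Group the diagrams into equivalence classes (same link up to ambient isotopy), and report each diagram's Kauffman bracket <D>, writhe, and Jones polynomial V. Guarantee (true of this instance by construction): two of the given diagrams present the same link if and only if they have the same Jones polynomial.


grouping into links: {D1} | {D2} | {D3}
V(D1) = -x^(-3/2) - 2x^(1/2) + x^(3/2) - x^(5/2) + x^(7/2)  (w +1, c 13, <D> = -A^-11 + A^-7 - A^-3 + 2A + A^9)
V(D2) = x^(-9/2) - x^(-5/2) - x^(-3/2) - x^(-1/2)  (w -3, c 11, <D> = A^-7 + A^-3 + A - A^9)
V(D3) = -x^(3/2) - 2x^(7/2) + x^(9/2) - x^(11/2) + x^(13/2)  [13 crossings, <D> = -A^-17 + A^-13 - A^-9 + 2A^-5 + A^3, w = +3]
why: V(x) takes 3 values over 3 diagrams, fixing the grouping


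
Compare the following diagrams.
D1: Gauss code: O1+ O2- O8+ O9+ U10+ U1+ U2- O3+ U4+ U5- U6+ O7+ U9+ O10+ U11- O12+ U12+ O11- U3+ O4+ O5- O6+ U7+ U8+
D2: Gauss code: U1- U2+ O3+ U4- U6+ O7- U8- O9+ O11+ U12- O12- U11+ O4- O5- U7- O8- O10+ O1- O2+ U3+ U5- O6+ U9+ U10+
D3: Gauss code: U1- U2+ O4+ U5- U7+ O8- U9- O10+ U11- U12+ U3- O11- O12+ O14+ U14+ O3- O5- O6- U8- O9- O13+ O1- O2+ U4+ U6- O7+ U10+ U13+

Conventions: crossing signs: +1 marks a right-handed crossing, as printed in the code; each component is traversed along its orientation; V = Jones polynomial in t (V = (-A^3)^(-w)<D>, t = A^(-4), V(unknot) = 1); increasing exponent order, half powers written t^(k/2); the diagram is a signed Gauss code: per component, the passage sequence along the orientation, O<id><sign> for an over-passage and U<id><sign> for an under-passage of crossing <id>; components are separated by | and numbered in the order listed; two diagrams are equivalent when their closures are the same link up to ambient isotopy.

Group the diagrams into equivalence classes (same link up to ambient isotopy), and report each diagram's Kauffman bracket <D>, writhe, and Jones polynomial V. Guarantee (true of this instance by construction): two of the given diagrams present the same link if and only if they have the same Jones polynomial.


classes: {D1} | {D2, D3}
V(D1) = t^2 + t^4 - t^5 + t^6 - t^7  [12 crossings, <D> = -A^-10 + A^-6 - A^-2 + A^2 + A^10, w = +6]
V(D2) = -t^-3 + t^-2 - t^-1 + 3 - t + t^2 - t^3  (w 0, c 12, <D> = -A^-12 + A^-8 - A^-4 + 3 - A^4 + A^8 - A^12)
D3 (bracket -A^-12 + A^-8 - A^-4 + 3 - A^4 + A^8 - A^12; 14 crossings at w = 0): V = -t^-3 + t^-2 - t^-1 + 3 - t + t^2 - t^3
note: 2 values of V(t) split the 3 diagrams


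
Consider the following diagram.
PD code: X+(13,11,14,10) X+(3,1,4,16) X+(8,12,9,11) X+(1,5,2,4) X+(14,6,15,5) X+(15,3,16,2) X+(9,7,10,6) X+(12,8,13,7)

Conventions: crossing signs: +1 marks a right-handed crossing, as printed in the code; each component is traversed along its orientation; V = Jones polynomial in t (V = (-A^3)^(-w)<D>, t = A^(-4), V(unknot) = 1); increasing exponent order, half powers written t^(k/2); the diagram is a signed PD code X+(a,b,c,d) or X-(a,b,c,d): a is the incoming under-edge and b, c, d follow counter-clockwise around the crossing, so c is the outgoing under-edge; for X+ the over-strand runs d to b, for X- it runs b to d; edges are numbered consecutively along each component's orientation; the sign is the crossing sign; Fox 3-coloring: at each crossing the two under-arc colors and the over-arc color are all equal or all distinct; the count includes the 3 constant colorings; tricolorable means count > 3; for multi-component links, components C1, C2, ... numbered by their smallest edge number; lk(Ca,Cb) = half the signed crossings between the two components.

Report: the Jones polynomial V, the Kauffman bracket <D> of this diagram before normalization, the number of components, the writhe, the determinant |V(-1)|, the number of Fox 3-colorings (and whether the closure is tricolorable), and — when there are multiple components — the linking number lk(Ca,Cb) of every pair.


V = t^2 + 2t^4 - 2t^5 + t^6 - 2t^7 + t^8
<D> = A^-8 - 2A^-4 + 1 - 2A^4 + 2A^8 + A^16 (w = +8)
1 component over 8 crossings, w = +8
27 Fox colorings among 3^8, |V(-1)| = 9: tricolorable
why: V spans 6 powers of t: at least 6 crossings in any diagram


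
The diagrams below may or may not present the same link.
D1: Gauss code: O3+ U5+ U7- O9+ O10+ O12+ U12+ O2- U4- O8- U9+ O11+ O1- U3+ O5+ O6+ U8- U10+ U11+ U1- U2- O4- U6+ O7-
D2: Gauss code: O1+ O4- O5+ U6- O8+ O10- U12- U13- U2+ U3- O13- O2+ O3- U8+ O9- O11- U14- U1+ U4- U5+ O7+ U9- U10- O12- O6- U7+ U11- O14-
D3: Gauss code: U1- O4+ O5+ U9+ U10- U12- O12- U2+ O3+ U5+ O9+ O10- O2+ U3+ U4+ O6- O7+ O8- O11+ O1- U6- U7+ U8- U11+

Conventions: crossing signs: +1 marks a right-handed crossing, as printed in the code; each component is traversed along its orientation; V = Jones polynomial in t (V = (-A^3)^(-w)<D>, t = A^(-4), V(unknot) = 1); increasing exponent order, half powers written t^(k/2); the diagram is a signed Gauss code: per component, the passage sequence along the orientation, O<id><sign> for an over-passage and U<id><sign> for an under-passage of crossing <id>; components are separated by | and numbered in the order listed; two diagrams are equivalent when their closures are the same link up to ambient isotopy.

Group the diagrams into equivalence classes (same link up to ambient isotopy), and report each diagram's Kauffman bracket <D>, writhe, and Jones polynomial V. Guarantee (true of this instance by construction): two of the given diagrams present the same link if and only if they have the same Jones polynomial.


equivalence classes: {D1} | {D2} | {D3}
D1 (bracket A^-10 - A^-6 + A^-2 - 2A^2 + 2A^6 - A^10 + A^14; 12 crossings at w = +2): V = t^-2 - t^-1 + 2 - 2t + t^2 - t^3 + t^4
D2 (bracket A^-12; 14 crossings at w = -4): V = 1
V(D3) = t + t^3 - t^4  [12 crossings, <D> = -A^-10 + A^-6 + A^2, w = +2]
key observation: V(t) takes 3 values over 3 diagrams, fixing the grouping


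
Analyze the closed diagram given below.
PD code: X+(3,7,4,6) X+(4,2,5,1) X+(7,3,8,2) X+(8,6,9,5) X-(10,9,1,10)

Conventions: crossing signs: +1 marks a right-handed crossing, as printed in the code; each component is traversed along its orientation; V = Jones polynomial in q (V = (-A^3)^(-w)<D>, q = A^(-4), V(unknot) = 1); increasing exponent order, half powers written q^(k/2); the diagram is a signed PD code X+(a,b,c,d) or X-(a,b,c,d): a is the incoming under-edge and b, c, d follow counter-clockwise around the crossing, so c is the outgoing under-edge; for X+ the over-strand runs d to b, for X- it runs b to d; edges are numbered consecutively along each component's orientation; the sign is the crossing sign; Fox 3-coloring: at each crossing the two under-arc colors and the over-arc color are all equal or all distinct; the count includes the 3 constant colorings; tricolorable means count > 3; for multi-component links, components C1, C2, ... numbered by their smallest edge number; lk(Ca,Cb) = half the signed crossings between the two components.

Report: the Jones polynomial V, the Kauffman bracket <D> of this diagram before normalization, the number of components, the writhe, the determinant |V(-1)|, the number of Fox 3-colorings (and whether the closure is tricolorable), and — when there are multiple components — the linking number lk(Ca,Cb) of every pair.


V(q) = q + q^3 - q^4
bracket: A^-7 - A^-3 - A^5, w = +3
1 component, writhe +3, over 5 crossings
det 3, colorings 9 of 3^5 — tricolorable
observation: V spans 3 powers of q: at least 3 crossings in any diagram


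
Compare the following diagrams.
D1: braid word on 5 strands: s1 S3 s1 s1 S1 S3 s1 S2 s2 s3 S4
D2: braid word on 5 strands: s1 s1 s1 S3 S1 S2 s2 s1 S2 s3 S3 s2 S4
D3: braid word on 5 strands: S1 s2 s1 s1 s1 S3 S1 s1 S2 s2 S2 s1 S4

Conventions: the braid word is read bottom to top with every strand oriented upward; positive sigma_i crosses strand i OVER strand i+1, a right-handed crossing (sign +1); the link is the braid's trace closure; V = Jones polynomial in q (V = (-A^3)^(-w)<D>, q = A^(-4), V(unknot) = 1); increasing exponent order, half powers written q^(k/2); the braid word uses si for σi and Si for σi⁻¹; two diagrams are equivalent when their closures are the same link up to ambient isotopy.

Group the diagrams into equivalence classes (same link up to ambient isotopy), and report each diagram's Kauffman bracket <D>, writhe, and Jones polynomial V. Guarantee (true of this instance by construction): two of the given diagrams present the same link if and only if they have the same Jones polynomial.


grouping into links: {D1, D2, D3}
V(D1) = -q^(1/2) - q^(3/2) - q^(5/2) + q^(9/2)  (w +1, c 11, <D> = -A^-15 + A^-7 + A^-3 + A)
V(D2) = -q^(1/2) - q^(3/2) - q^(5/2) + q^(9/2)  [13 crossings, <D> = -A^-15 + A^-7 + A^-3 + A, w = +1]
V(D3) = -q^(1/2) - q^(3/2) - q^(5/2) + q^(9/2)  [13 crossings, <D> = -A^-15 + A^-7 + A^-3 + A, w = +1]
why: all 3 diagrams share one V(q), hence one class


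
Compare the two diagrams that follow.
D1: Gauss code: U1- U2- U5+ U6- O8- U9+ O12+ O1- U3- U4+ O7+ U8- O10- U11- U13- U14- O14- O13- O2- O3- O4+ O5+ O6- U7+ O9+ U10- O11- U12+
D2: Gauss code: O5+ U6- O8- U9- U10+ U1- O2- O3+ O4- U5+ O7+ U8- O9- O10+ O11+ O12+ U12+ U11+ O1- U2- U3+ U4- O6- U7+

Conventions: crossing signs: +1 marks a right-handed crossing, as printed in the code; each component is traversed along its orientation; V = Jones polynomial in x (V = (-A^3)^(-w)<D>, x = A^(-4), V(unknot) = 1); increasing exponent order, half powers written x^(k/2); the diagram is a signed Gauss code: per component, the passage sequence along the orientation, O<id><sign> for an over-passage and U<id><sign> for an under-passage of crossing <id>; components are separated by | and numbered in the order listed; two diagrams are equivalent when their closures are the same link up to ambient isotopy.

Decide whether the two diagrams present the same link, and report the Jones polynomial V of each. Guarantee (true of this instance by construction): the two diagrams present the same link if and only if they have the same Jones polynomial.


equivalent: yes
D1 (bracket A^-16 - A^-12 + 2A^-8 - 2A^-4 + 2 - 2A^4 + A^8; 14 crossings at w = -4): V = x^-5 - 2x^-4 + 2x^-3 - 2x^-2 + 2x^-1 - 1 + x
V(D2) = x^-5 - 2x^-4 + 2x^-3 - 2x^-2 + 2x^-1 - 1 + x  (w 0, c 12, <D> = A^-4 - 1 + 2A^4 - 2A^8 + 2A^12 - 2A^16 + A^20)
key observation: from 14 to 12 crossings by R-moves: one link, two diagrams


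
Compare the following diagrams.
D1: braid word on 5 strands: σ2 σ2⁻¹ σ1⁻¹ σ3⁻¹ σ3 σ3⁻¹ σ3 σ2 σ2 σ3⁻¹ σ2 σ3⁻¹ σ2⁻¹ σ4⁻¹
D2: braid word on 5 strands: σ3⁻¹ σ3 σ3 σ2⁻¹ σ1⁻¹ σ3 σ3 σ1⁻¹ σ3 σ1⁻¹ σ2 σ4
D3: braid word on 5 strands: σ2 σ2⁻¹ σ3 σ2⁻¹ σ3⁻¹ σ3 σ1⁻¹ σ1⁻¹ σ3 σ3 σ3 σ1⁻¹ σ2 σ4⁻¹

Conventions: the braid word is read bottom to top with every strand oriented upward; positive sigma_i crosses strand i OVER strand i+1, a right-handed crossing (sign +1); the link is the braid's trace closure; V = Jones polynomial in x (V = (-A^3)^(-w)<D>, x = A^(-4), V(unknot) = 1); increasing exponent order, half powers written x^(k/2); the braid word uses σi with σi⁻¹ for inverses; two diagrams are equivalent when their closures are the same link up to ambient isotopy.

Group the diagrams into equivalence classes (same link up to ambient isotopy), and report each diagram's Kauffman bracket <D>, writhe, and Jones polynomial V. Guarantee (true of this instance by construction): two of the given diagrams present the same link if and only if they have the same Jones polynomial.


classes: {D1} | {D2, D3}
V(D1) = x^-2 - x^-1 + 1 - x + x^2  [14 crossings, <D> = A^-14 - A^-10 + A^-6 - A^-2 + A^2, w = -2]
V(D2) = -x^-3 + x^-2 - x^-1 + 3 - x + x^2 - x^3  (w +2, c 12, <D> = -A^-6 + A^-2 - A^2 + 3A^6 - A^10 + A^14 - A^18)
V(D3) = -x^-3 + x^-2 - x^-1 + 3 - x + x^2 - x^3  [14 crossings, <D> = -A^-12 + A^-8 - A^-4 + 3 - A^4 + A^8 - A^12, w = 0]
note: comparing 3 Jones polynomials yields 2 groups


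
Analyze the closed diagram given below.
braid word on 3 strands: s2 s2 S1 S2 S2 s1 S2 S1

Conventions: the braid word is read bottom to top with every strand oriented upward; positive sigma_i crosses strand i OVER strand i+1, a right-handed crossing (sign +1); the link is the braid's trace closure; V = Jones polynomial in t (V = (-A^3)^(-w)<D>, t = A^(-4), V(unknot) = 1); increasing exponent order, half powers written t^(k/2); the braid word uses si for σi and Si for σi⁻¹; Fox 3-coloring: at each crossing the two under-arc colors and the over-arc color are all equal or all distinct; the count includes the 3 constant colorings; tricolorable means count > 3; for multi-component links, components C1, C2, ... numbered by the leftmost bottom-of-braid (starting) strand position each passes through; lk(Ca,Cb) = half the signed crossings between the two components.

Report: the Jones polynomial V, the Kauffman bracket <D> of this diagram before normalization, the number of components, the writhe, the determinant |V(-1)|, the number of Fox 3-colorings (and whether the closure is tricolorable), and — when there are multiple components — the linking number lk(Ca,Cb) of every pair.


Jones polynomial: V(t) = -t^-5 + t^-4 - t^-3 + 2t^-2 - t^-1 + 2 - t
<D> = -A^-10 + 2A^-6 - A^-2 + 2A^2 - A^6 + A^10 - A^14; writhe -2
components 1, writhe -2 (8 crossings)
3-colorings: 9 of 3^8, det 9 — tricolorable
note: |V(-1)| = 9: so tricolorable, since 3 divides 9


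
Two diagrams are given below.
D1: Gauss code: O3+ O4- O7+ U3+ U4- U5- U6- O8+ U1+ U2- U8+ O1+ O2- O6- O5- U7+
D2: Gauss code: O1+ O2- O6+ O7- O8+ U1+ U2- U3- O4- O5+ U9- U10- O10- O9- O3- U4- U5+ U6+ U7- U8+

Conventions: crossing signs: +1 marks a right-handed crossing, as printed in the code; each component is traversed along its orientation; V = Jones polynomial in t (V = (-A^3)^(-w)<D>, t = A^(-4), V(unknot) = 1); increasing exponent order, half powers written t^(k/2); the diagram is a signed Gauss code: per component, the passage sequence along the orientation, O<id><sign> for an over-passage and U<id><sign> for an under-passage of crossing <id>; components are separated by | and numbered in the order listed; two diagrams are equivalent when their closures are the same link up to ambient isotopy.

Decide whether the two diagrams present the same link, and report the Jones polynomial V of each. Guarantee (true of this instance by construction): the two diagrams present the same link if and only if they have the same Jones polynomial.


same link: yes
V(D1) = 1  [8 crossings, <D> = 1, w = 0]
V(D2) = 1  (w -2, c 10, <D> = A^-6)
note: one V(t) for all 2 diagrams — one class (guaranteed)


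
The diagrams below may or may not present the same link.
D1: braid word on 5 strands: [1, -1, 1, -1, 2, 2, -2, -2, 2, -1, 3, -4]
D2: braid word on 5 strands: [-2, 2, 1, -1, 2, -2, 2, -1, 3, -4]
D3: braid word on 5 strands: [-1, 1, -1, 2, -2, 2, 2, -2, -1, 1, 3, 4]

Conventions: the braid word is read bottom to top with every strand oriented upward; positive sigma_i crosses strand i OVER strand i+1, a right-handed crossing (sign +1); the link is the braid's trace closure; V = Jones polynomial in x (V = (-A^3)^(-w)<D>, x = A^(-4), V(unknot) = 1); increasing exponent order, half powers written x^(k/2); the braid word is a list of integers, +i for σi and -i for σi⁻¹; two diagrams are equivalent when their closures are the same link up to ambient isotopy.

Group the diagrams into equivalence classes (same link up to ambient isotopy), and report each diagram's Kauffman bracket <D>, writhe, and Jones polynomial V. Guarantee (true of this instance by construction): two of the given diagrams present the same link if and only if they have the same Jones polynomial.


grouping into links: {D1, D2, D3}
V(D1) = 1  (w 0, c 12, <D> = 1)
V(D2) = 1  [10 crossings, <D> = 1, w = 0]
V(D3) = 1  [12 crossings, <D> = A^6, w = +2]
why: all 3 diagrams share one V(x), hence one class


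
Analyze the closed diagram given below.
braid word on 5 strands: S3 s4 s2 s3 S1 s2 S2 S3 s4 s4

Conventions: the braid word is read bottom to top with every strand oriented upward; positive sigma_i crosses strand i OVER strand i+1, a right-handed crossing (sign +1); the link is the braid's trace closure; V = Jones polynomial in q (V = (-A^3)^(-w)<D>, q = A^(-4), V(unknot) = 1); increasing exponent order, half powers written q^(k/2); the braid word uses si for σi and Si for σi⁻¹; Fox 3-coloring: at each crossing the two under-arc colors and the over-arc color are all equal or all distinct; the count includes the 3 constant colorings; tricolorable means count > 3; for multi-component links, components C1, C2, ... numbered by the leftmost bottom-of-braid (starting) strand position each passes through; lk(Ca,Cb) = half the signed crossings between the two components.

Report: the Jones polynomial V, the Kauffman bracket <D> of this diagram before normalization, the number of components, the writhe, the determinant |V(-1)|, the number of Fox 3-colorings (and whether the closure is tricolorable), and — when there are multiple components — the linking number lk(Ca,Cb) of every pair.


V = q + q^3 - q^4
<D> = -A^-10 + A^-6 + A^2 (w = +2)
1 component over 10 crossings, w = +2
9 Fox colorings among 3^10, |V(-1)| = 3: tricolorable
why: V spans 3 powers of q: at least 3 crossings in any diagram
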